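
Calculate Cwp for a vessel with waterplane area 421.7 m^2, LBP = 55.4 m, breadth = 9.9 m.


Formula: Cwp = Aw / (L * B)
Step 1 — L * B = 55.4 * 9.9 = 548.46 m^2
Step 2 — Cwp = 421.7 / 548.46 ≈ 0.76888 (5 s.f.)

0.76888


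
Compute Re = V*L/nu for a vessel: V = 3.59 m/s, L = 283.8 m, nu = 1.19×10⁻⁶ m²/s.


Formula: Re = V * L / nu
Step 1 — V * L = 3.59 * 283.8 = 1018.842 m^2/s
Step 2 — Re = 1018.842 / 1.19e-6 = 8.56e+08

8.56e+08


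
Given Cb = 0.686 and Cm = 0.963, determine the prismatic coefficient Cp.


Formula: Cp = Cb / Cm
Substituting: Cp = 0.686 / 0.963
Result: Cp ≈ 0.71236 (5 s.f.)

0.71236


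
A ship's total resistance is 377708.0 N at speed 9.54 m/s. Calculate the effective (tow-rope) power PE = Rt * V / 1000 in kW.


Formula: PE = Rt * V / 1000 (kW)
Step 1 — PE (W) = 377708.0 * 9.54 = 3603334.32 W
Step 2 — PE (kW) = 3603334.32 / 1000 ≈ 3603.3 kW (5 s.f.)

3603.3 kW


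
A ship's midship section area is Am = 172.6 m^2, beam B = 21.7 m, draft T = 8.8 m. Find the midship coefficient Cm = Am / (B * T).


Formula: Cm = Am / (B * T)
Step 1 — B * T = 21.7 * 8.8 = 190.96 m^2
Step 2 — Cm = 172.6 / 190.96 ≈ 0.90385 (5 s.f.)

0.90385


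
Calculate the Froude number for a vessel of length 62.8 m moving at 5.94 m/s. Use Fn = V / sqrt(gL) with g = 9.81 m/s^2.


Formula: Fn = V / sqrt(g * L)
Step 1 — g * L = 9.81 * 62.8 = 616.068
Step 2 — sqrt(g * L) = sqrt(616.068) = 24.820717
Step 3 — Fn = 5.94 / 24.820717 ≈ 0.23932 (5 s.f.)

0.23932


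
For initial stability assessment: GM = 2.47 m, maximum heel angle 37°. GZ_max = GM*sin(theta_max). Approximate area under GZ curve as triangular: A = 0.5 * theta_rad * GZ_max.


Formula: GZ_max = GM * sin(theta); Area = 0.5 * theta_rad * GZ_max
Step 1 — GZ_max = 2.47 * sin(37°) = 2.47 * 0.601815 = 1.486483 m
Step 2 — theta_rad = 37 * pi/180 = 0.645772 rad
Step 3 — Area = 0.5 * 0.645772 * 1.486483 ≈ 0.47996 m·rad (5 s.f.)

0.47996 m·rad


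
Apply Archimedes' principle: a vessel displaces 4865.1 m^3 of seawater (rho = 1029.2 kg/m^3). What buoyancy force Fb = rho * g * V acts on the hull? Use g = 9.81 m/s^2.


Formula: Fb = rho * g * V
Substituting: Fb = 1029.2 * 9.81 * 4865.1
Intermediate: 1029.2 * 9.81 = 10096.452
Result: Fb = 10096.452 * 4865.1 ≈ 49120000 N (5 s.f.)

49120000 N


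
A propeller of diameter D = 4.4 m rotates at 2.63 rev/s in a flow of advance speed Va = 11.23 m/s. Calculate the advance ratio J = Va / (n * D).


Formula: J = Va / (n * D)
Step 1 — n * D = 2.63 * 4.4 = 11.572
Step 2 — J = 11.23 / 11.572 ≈ 0.97045 (5 s.f.)

0.97045


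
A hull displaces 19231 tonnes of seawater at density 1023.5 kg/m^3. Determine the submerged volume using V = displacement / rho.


Formula: V = mass / rho
Step 1 — convert tonnes to kg: 19231 t * 1000 = 19231000 kg
Step 2 — V = 19231000 / 1023.5 ≈ 18789 m^3 (5 s.f.)

18789 m^3


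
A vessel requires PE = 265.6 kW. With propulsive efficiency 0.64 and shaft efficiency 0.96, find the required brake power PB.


Formula: PB = PE / (eta_D * eta_S)
Step 1 — combined efficiency = eta_D * eta_S = 0.64 * 0.96 = 0.6144
Step 2 — PB = 265.6 / 0.6144 ≈ 432.29 kW (5 s.f.)

432.29 kW


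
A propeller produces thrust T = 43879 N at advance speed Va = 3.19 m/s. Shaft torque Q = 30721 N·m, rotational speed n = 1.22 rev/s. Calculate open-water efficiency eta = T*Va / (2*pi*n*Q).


Formula: eta = T * Va / (2 * pi * n * Q)
Step 1 — numerator = T * Va = 43879 * 3.19 = 139974.01
Step 2 — 2 * pi * n = 2 * pi * 1.22 = 7.665486
Step 3 — denominator = 7.665486 * 30721 = 235491.4
Step 4 — eta = 139974.01 / 235491.4 ≈ 0.59439 (5 s.f.)

0.59439


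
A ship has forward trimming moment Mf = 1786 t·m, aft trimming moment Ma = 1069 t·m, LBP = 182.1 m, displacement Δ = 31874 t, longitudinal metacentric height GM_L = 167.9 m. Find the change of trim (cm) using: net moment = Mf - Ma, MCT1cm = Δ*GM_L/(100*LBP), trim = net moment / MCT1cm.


Formula: net trimming moment = Mf - Ma; MCT1cm = Δ*GM_L/(100*LBP); trim = net moment / MCT1cm
Step 1 — net trimming moment = 1786 - 1069 = 717 t·m
Step 2 — MCT1cm = 31874 * 167.9 / (100 * 182.1) = 293.8849 t·m/cm
Step 3 — trim = 717 / 293.8849 ≈ 2.4397 cm (5 s.f.)

2.4397 cm


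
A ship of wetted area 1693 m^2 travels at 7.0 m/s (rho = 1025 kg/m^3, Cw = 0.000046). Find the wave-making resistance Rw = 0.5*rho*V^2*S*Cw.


Formula: Rw = 0.5 * rho * V^2 * S * Cw
Step 1 — V^2 = 7.0^2 = 49.0
Step 2 — 0.5 * rho * V^2 = 0.5 * 1025 * 49.0 = 25112.5
Step 3 — Rw = 25112.5 * 1693 * 0.000046 ≈ 1955.7 N (5 s.f.)

1955.7 N


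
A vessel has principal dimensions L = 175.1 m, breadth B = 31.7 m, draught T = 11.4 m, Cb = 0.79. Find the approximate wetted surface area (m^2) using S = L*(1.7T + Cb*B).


Formula: S = 1.7*L*T + V/T with V = Cb*L*B*T, i.e. S = L * (1.7*T + Cb*B)
Step 1 — 1.7*T = 1.7 * 11.4 = 19.38 m
Step 2 — Cb*B = 0.79 * 31.7 = 25.043 m
Step 3 — 1.7*T + Cb*B = 19.38 + 25.043 = 44.423 m
Step 4 — S = 175.1 * 44.423 ≈ 7778.5 m^2 (5 s.f.)

7778.5 m^2


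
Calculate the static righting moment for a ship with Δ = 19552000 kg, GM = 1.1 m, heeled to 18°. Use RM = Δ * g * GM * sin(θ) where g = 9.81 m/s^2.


Formula: GZ = GM * sin(theta); RM = disp * g * GZ
Step 1 — GZ = 1.1 * sin(18°) = 1.1 * 0.309017 = 0.339919 m
Step 2 — RM = 19552000 * 9.81 * 0.339919 ≈ 65198000 N·m (5 s.f.)

65198000 N·m


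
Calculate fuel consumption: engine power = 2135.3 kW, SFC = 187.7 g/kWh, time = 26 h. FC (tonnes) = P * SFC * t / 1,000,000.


Formula: FC (tonnes) = P * SFC * t / 1,000,000
Step 1 — P * SFC * t = 2135.3 * 187.7 * 26 = 10420691.06 g
Step 2 — FC (tonnes) = 10420691.06 / 1,000,000 ≈ 10.421 tonnes (5 s.f.)

10.421 tonnes


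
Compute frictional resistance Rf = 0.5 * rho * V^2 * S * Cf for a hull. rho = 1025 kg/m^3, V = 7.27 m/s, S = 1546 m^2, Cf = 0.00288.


Formula: Rf = 0.5 * rho * V^2 * S * Cf
Step 1 — V^2 = 7.27^2 = 52.8529
Step 2 — 0.5 * rho * V^2 = 0.5 * 1025 * 52.8529 = 27087.11125
Step 3 — Rf = 27087.11125 * 1546 * 0.00288 ≈ 120600 N (5 s.f.)

120600 N


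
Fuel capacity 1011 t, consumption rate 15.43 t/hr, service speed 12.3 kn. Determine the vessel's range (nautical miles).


Formula: endurance = fuel / rate; range = endurance * speed
Step 1 — endurance = 1011 / 15.43 = 65.5217 hours
Step 2 — range = 65.5217 * 12.3 ≈ 805.92 nautical miles (5 s.f.)

805.92 NM


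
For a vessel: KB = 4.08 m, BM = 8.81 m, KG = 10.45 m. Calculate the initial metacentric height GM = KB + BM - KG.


Formula: GM = KB + BM - KG
Step 1 — KM = KB + BM = 4.08 + 8.81 = 12.89 m
Step 2 — GM = KM - KG = 12.89 - 10.45 = 2.44 m

2.44 m


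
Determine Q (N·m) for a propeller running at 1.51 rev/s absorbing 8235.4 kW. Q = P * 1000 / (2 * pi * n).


Formula: Q = P_W / (2 * pi * n)
Step 1 — P_W = 8235.4 kW * 1000 = 8235400.0 W
Step 2 — 2 * pi * n = 2 * pi * 1.51 = 9.48761
Step 3 — Q = 8235400.0 / 9.48761 ≈ 868020 N·m (5 s.f.)

868020 N·m


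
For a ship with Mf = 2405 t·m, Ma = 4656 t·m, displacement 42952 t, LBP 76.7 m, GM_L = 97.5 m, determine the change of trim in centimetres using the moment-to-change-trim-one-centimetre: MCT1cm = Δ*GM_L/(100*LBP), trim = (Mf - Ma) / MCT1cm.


Formula: net trimming moment = Mf - Ma; MCT1cm = Δ*GM_L/(100*LBP); trim = net moment / MCT1cm
Step 1 — net trimming moment = 2405 - 4656 = -2251 t·m
Step 2 — MCT1cm = 42952 * 97.5 / (100 * 76.7) = 546.0 t·m/cm
Step 3 — trim = -2251 / 546.0 ≈ -4.1227 cm (5 s.f.)

-4.1227 cm


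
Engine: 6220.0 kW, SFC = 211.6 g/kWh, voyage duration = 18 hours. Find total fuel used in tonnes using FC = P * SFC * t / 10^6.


Formula: FC (tonnes) = P * SFC * t / 1,000,000
Step 1 — P * SFC * t = 6220.0 * 211.6 * 18 = 23690736.0 g
Step 2 — FC (tonnes) = 23690736.0 / 1,000,000 ≈ 23.691 tonnes (5 s.f.)

23.691 tonnes


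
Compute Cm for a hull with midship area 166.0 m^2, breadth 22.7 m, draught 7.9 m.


Formula: Cm = Am / (B * T)
Step 1 — B * T = 22.7 * 7.9 = 179.33 m^2
Step 2 — Cm = 166.0 / 179.33 ≈ 0.92567 (5 s.f.)

0.92567


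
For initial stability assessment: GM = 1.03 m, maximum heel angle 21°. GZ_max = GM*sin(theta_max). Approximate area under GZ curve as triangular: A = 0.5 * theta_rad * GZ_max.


Formula: GZ_max = GM * sin(theta); Area = 0.5 * theta_rad * GZ_max
Step 1 — GZ_max = 1.03 * sin(21°) = 1.03 * 0.358368 = 0.369119 m
Step 2 — theta_rad = 21 * pi/180 = 0.366519 rad
Step 3 — Area = 0.5 * 0.366519 * 0.369119 ≈ 0.067645 m·rad (5 s.f.)

0.067645 m·rad


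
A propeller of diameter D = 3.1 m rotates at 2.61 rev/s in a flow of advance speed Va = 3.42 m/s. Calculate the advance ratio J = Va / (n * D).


Formula: J = Va / (n * D)
Step 1 — n * D = 2.61 * 3.1 = 8.091
Step 2 — J = 3.42 / 8.091 ≈ 0.42269 (5 s.f.)

0.42269


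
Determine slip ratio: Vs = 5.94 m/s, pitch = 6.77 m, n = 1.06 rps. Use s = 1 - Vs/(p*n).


Formula: s = 1 - Vs / (p * n)
Step 1 — p * n = 6.77 * 1.06 = 7.1762
Step 2 — Vs / (p*n) = 5.94 / 7.1762 = 0.827736 (6 d.p.)
Step 3 — s = 1 - 0.827736 = 0.172264

0.172264


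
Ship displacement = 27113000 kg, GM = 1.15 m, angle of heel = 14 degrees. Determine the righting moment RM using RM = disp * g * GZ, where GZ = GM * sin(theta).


Formula: GZ = GM * sin(theta); RM = disp * g * GZ
Step 1 — GZ = 1.15 * sin(14°) = 1.15 * 0.241922 = 0.27821 m
Step 2 — RM = 27113000 * 9.81 * 0.27821 ≈ 73998000 N·m (5 s.f.)

73998000 N·m


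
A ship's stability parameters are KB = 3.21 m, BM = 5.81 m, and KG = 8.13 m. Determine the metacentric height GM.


Formula: GM = KB + BM - KG
Step 1 — KM = KB + BM = 3.21 + 5.81 = 9.02 m
Step 2 — GM = KM - KG = 9.02 - 8.13 = 0.89 m

0.89 m


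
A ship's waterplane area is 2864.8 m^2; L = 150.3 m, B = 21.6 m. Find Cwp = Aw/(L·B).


Formula: Cwp = Aw / (L * B)
Step 1 — L * B = 150.3 * 21.6 = 3246.48 m^2
Step 2 — Cwp = 2864.8 / 3246.48 ≈ 0.88243 (5 s.f.)

0.88243


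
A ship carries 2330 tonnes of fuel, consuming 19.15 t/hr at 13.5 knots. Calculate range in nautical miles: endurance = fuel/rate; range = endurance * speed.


Formula: endurance = fuel / rate; range = endurance * speed
Step 1 — endurance = 2330 / 19.15 = 121.671 hours
Step 2 — range = 121.671 * 13.5 ≈ 1642.6 nautical miles (5 s.f.)

1642.6 NM


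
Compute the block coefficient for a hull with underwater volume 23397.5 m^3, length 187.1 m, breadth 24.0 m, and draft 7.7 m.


Formula: Cb = V / (L * B * T)
Step 1 — L * B * T = 187.1 * 24.0 * 7.7 = 34576.08 m^3
Step 2 — Cb = 23397.5 / 34576.08 ≈ 0.67670 (5 s.f.)

0.67670


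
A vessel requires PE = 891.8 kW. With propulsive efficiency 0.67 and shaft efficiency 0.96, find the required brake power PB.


Formula: PB = PE / (eta_D * eta_S)
Step 1 — combined efficiency = eta_D * eta_S = 0.67 * 0.96 = 0.6432
Step 2 — PB = 891.8 / 0.6432 ≈ 1386.5 kW (5 s.f.)

1386.5 kW


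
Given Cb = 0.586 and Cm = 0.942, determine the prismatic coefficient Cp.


Formula: Cp = Cb / Cm
Substituting: Cp = 0.586 / 0.942
Result: Cp ≈ 0.62208 (5 s.f.)

0.62208


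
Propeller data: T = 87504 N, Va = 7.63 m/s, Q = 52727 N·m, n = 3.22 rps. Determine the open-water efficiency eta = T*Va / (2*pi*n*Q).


Formula: eta = T * Va / (2 * pi * n * Q)
Step 1 — numerator = T * Va = 87504 * 7.63 = 667655.52
Step 2 — 2 * pi * n = 2 * pi * 3.22 = 20.231857
Step 3 — denominator = 20.231857 * 52727 = 1066765.12
Step 4 — eta = 667655.52 / 1066765.12 ≈ 0.62587 (5 s.f.)

0.62587


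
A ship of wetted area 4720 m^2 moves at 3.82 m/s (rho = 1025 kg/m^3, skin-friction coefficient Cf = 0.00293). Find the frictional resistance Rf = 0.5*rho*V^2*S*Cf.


Formula: Rf = 0.5 * rho * V^2 * S * Cf
Step 1 — V^2 = 3.82^2 = 14.5924
Step 2 — 0.5 * rho * V^2 = 0.5 * 1025 * 14.5924 = 7478.605
Step 3 — Rf = 7478.605 * 4720 * 0.00293 ≈ 103430 N (5 s.f.)

103430 N


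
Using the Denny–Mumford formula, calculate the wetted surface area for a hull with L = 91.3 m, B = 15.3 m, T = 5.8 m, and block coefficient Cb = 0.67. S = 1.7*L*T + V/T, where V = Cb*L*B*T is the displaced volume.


Formula: S = 1.7*L*T + V/T with V = Cb*L*B*T, i.e. S = L * (1.7*T + Cb*B)
Step 1 — 1.7*T = 1.7 * 5.8 = 9.86 m
Step 2 — Cb*B = 0.67 * 15.3 = 10.251 m
Step 3 — 1.7*T + Cb*B = 9.86 + 10.251 = 20.111 m
Step 4 — S = 91.3 * 20.111 ≈ 1836.1 m^2 (5 s.f.)

1836.1 m^2


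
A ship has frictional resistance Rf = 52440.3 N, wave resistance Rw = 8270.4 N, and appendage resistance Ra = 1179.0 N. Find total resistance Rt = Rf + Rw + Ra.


Formula: Rt = Rf + Rw + Ra
Substituting: Rt = 52440.3 + 8270.4 + 1179.0
Result: Rt = 61889.7 N

61889.7 N


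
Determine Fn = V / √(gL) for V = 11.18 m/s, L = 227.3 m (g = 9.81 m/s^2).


Formula: Fn = V / sqrt(g * L)
Step 1 — g * L = 9.81 * 227.3 = 2229.813
Step 2 — sqrt(g * L) = sqrt(2229.813) = 47.220896
Step 3 — Fn = 11.18 / 47.220896 ≈ 0.23676 (5 s.f.)

0.23676


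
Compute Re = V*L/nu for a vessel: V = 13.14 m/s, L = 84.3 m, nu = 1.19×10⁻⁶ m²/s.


Formula: Re = V * L / nu
Step 1 — V * L = 13.14 * 84.3 = 1107.702 m^2/s
Step 2 — Re = 1107.702 / 1.19e-6 = 9.31e+08

9.31e+08


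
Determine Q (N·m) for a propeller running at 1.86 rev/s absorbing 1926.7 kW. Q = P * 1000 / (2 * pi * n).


Formula: Q = P_W / (2 * pi * n)
Step 1 — P_W = 1926.7 kW * 1000 = 1926700.0 W
Step 2 — 2 * pi * n = 2 * pi * 1.86 = 11.686725
Step 3 — Q = 1926700.0 / 11.686725 ≈ 164860 N·m (5 s.f.)

164860 N·m


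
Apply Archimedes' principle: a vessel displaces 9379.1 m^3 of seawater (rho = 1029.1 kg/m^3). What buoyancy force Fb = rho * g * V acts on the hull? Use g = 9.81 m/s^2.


Formula: Fb = rho * g * V
Substituting: Fb = 1029.1 * 9.81 * 9379.1
Intermediate: 1029.1 * 9.81 = 10095.471
Result: Fb = 10095.471 * 9379.1 ≈ 94686000 N (5 s.f.)

94686000 N


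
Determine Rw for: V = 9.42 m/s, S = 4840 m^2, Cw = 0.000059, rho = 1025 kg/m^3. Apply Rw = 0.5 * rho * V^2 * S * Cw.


Formula: Rw = 0.5 * rho * V^2 * S * Cw
Step 1 — V^2 = 9.42^2 = 88.7364
Step 2 — 0.5 * rho * V^2 = 0.5 * 1025 * 88.7364 = 45477.405
Step 3 — Rw = 45477.405 * 4840 * 0.000059 ≈ 12987 N (5 s.f.)

12987 N


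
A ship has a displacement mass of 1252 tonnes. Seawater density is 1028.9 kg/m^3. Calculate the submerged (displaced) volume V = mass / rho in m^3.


Formula: V = mass / rho
Step 1 — convert tonnes to kg: 1252 t * 1000 = 1252000 kg
Step 2 — V = 1252000 / 1028.9 ≈ 1216.8 m^3 (5 s.f.)

1216.8 m^3


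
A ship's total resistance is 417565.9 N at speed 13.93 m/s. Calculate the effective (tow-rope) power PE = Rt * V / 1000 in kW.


Formula: PE = Rt * V / 1000 (kW)
Step 1 — PE (W) = 417565.9 * 13.93 = 5816692.987 W
Step 2 — PE (kW) = 5816692.987 / 1000 ≈ 5816.7 kW (5 s.f.)

5816.7 kW


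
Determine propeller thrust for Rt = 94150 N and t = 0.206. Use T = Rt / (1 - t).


Formula: T = Rt / (1 - t)
Step 1 — (1 - t) = 1 - 0.206 = 0.794
Step 2 — T = 94150 / 0.794 ≈ 118580 N (5 s.f.)

118580 N


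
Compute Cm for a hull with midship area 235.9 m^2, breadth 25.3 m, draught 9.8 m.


Formula: Cm = Am / (B * T)
Step 1 — B * T = 25.3 * 9.8 = 247.94 m^2
Step 2 — Cm = 235.9 / 247.94 ≈ 0.95144 (5 s.f.)

0.95144


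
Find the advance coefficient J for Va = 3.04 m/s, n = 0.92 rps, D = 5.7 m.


Formula: J = Va / (n * D)
Step 1 — n * D = 0.92 * 5.7 = 5.244
Step 2 — J = 3.04 / 5.244 ≈ 0.57971 (5 s.f.)

0.57971


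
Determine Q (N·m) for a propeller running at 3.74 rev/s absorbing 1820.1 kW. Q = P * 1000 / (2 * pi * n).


Formula: Q = P_W / (2 * pi * n)
Step 1 — P_W = 1820.1 kW * 1000 = 1820100.0 W
Step 2 — 2 * pi * n = 2 * pi * 3.74 = 23.499113
Step 3 — Q = 1820100.0 / 23.499113 ≈ 77454 N·m (5 s.f.)

77454 N·m


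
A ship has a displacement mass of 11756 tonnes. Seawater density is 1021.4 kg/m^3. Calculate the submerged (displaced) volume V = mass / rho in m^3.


Formula: V = mass / rho
Step 1 — convert tonnes to kg: 11756 t * 1000 = 11756000 kg
Step 2 — V = 11756000 / 1021.4 ≈ 11510 m^3 (5 s.f.)

11510 m^3


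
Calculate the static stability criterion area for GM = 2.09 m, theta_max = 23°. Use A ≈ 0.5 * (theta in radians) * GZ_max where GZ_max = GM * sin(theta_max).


Formula: GZ_max = GM * sin(theta); Area = 0.5 * theta_rad * GZ_max
Step 1 — GZ_max = 2.09 * sin(23°) = 2.09 * 0.390731 = 0.816628 m
Step 2 — theta_rad = 23 * pi/180 = 0.401426 rad
Step 3 — Area = 0.5 * 0.401426 * 0.816628 ≈ 0.16391 m·rad (5 s.f.)

0.16391 m·rad


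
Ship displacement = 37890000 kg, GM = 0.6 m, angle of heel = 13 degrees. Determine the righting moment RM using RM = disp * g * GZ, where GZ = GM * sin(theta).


Formula: GZ = GM * sin(theta); RM = disp * g * GZ
Step 1 — GZ = 0.6 * sin(13°) = 0.6 * 0.224951 = 0.134971 m
Step 2 — RM = 37890000 * 9.81 * 0.134971 ≈ 50169000 N·m (5 s.f.)

50169000 N·m


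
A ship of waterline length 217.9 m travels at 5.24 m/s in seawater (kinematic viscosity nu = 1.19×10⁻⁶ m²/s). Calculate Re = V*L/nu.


Formula: Re = V * L / nu
Step 1 — V * L = 5.24 * 217.9 = 1141.796 m^2/s
Step 2 — Re = 1141.796 / 1.19e-6 = 9.59e+08

9.59e+08


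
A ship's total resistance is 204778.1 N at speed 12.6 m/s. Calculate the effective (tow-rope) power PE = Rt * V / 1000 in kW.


Formula: PE = Rt * V / 1000 (kW)
Step 1 — PE (W) = 204778.1 * 12.6 = 2580204.06 W
Step 2 — PE (kW) = 2580204.06 / 1000 ≈ 2580.2 kW (5 s.f.)

2580.2 kW


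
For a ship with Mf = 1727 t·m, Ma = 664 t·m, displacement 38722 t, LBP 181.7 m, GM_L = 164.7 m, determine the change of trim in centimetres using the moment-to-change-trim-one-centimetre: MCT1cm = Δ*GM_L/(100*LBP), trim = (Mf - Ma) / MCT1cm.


Formula: net trimming moment = Mf - Ma; MCT1cm = Δ*GM_L/(100*LBP); trim = net moment / MCT1cm
Step 1 — net trimming moment = 1727 - 664 = 1063 t·m
Step 2 — MCT1cm = 38722 * 164.7 / (100 * 181.7) = 350.9914 t·m/cm
Step 3 — trim = 1063 / 350.9914 ≈ 3.0286 cm (5 s.f.)

3.0286 cm


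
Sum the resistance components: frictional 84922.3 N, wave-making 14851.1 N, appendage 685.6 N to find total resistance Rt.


Formula: Rt = Rf + Rw + Ra
Substituting: Rt = 84922.3 + 14851.1 + 685.6
Result: Rt = 100459.0 N

100459.0 N


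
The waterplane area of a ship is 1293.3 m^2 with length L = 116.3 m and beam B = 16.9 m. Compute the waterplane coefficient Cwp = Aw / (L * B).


Formula: Cwp = Aw / (L * B)
Step 1 — L * B = 116.3 * 16.9 = 1965.47 m^2
Step 2 — Cwp = 1293.3 / 1965.47 ≈ 0.65801 (5 s.f.)

0.65801


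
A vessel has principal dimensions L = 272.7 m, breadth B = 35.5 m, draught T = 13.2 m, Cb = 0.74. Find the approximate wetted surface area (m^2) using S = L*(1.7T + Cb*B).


Formula: S = 1.7*L*T + V/T with V = Cb*L*B*T, i.e. S = L * (1.7*T + Cb*B)
Step 1 — 1.7*T = 1.7 * 13.2 = 22.44 m
Step 2 — Cb*B = 0.74 * 35.5 = 26.27 m
Step 3 — 1.7*T + Cb*B = 22.44 + 26.27 = 48.71 m
Step 4 — S = 272.7 * 48.71 ≈ 13283 m^2 (5 s.f.)

13283 m^2


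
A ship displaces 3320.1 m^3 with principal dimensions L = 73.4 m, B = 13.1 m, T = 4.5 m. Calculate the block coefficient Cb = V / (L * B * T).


Formula: Cb = V / (L * B * T)
Step 1 — L * B * T = 73.4 * 13.1 * 4.5 = 4326.93 m^3
Step 2 — Cb = 3320.1 / 4326.93 ≈ 0.76731 (5 s.f.)

0.76731


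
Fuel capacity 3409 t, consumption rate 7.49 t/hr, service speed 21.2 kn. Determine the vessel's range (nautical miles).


Formula: endurance = fuel / rate; range = endurance * speed
Step 1 — endurance = 3409 / 7.49 = 455.1402 hours
Step 2 — range = 455.1402 * 21.2 ≈ 9649.0 nautical miles (5 s.f.)

9649.0 NM


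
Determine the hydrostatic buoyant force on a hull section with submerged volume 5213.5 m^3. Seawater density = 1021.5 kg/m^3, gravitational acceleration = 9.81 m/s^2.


Formula: Fb = rho * g * V
Substituting: Fb = 1021.5 * 9.81 * 5213.5
Intermediate: 1021.5 * 9.81 = 10020.915
Result: Fb = 10020.915 * 5213.5 ≈ 52244000 N (5 s.f.)

52244000 N


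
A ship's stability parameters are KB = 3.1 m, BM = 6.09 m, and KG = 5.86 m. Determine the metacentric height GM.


Formula: GM = KB + BM - KG
Step 1 — KM = KB + BM = 3.1 + 6.09 = 9.19 m
Step 2 — GM = KM - KG = 9.19 - 5.86 = 3.33 m

3.33 m


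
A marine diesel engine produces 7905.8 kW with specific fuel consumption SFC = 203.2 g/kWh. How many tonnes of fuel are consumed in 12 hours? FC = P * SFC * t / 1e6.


Formula: FC (tonnes) = P * SFC * t / 1,000,000
Step 1 — P * SFC * t = 7905.8 * 203.2 * 12 = 19277502.72 g
Step 2 — FC (tonnes) = 19277502.72 / 1,000,000 ≈ 19.278 tonnes (5 s.f.)

19.278 tonnes


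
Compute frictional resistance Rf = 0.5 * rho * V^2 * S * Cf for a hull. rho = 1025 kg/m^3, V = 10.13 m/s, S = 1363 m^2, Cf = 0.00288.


Formula: Rf = 0.5 * rho * V^2 * S * Cf
Step 1 — V^2 = 10.13^2 = 102.6169
Step 2 — 0.5 * rho * V^2 = 0.5 * 1025 * 102.6169 = 52591.16125
Step 3 — Rf = 52591.16125 * 1363 * 0.00288 ≈ 206440 N (5 s.f.)

206440 N


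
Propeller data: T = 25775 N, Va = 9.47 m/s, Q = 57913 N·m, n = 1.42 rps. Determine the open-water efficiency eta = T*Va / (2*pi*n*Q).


Formula: eta = T * Va / (2 * pi * n * Q)
Step 1 — numerator = T * Va = 25775 * 9.47 = 244089.25
Step 2 — 2 * pi * n = 2 * pi * 1.42 = 8.922123
Step 3 — denominator = 8.922123 * 57913 = 516706.91
Step 4 — eta = 244089.25 / 516706.91 ≈ 0.47239 (5 s.f.)

0.47239


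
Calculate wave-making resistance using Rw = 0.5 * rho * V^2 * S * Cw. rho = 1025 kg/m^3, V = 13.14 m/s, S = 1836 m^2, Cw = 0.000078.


Formula: Rw = 0.5 * rho * V^2 * S * Cw
Step 1 — V^2 = 13.14^2 = 172.6596
Step 2 — 0.5 * rho * V^2 = 0.5 * 1025 * 172.6596 = 88488.045
Step 3 — Rw = 88488.045 * 1836 * 0.000078 ≈ 12672 N (5 s.f.)

12672 N


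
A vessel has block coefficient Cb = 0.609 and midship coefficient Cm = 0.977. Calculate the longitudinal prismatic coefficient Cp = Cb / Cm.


Formula: Cp = Cb / Cm
Substituting: Cp = 0.609 / 0.977
Result: Cp ≈ 0.62334 (5 s.f.)

0.62334


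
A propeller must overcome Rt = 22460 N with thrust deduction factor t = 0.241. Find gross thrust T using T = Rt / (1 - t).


Formula: T = Rt / (1 - t)
Step 1 — (1 - t) = 1 - 0.241 = 0.759
Step 2 — T = 22460 / 0.759 ≈ 29592 N (5 s.f.)

29592 N


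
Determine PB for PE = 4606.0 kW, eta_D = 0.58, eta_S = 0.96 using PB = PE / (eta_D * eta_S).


Formula: PB = PE / (eta_D * eta_S)
Step 1 — combined efficiency = eta_D * eta_S = 0.58 * 0.96 = 0.5568
Step 2 — PB = 4606.0 / 0.5568 ≈ 8272.3 kW (5 s.f.)

8272.3 kW


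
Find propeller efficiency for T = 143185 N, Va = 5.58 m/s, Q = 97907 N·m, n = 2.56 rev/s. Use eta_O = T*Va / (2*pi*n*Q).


Formula: eta = T * Va / (2 * pi * n * Q)
Step 1 — numerator = T * Va = 143185 * 5.58 = 798972.3
Step 2 — 2 * pi * n = 2 * pi * 2.56 = 16.084954
Step 3 — denominator = 16.084954 * 97907 = 1574829.59
Step 4 — eta = 798972.3 / 1574829.59 ≈ 0.50734 (5 s.f.)

0.50734


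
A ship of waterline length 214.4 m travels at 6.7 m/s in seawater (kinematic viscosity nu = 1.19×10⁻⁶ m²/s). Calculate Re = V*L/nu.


Formula: Re = V * L / nu
Step 1 — V * L = 6.7 * 214.4 = 1436.48 m^2/s
Step 2 — Re = 1436.48 / 1.19e-6 = 1.21e+09

1.21e+09


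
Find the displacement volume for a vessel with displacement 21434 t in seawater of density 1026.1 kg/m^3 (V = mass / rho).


Formula: V = mass / rho
Step 1 — convert tonnes to kg: 21434 t * 1000 = 21434000 kg
Step 2 — V = 21434000 / 1026.1 ≈ 20889 m^3 (5 s.f.)

20889 m^3


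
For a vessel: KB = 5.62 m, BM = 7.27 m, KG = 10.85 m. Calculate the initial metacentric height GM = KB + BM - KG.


Formula: GM = KB + BM - KG
Step 1 — KM = KB + BM = 5.62 + 7.27 = 12.89 m
Step 2 — GM = KM - KG = 12.89 - 10.85 = 2.04 m

2.04 m


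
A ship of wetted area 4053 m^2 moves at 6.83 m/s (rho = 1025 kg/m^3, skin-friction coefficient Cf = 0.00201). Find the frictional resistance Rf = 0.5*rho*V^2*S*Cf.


Formula: Rf = 0.5 * rho * V^2 * S * Cf
Step 1 — V^2 = 6.83^2 = 46.6489
Step 2 — 0.5 * rho * V^2 = 0.5 * 1025 * 46.6489 = 23907.56125
Step 3 — Rf = 23907.56125 * 4053 * 0.00201 ≈ 194760 N (5 s.f.)

194760 N


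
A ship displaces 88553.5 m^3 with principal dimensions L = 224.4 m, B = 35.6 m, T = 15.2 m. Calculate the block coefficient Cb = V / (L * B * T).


Formula: Cb = V / (L * B * T)
Step 1 — L * B * T = 224.4 * 35.6 * 15.2 = 121427.328 m^3
Step 2 — Cb = 88553.5 / 121427.328 ≈ 0.72927 (5 s.f.)

0.72927


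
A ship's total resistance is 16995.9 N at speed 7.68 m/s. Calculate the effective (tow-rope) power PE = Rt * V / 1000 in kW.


Formula: PE = Rt * V / 1000 (kW)
Step 1 — PE (W) = 16995.9 * 7.68 = 130528.512 W
Step 2 — PE (kW) = 130528.512 / 1000 ≈ 130.53 kW (5 s.f.)

130.53 kW


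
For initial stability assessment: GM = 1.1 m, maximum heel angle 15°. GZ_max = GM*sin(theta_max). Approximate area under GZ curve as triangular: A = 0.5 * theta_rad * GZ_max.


Formula: GZ_max = GM * sin(theta); Area = 0.5 * theta_rad * GZ_max
Step 1 — GZ_max = 1.1 * sin(15°) = 1.1 * 0.258819 = 0.284701 m
Step 2 — theta_rad = 15 * pi/180 = 0.261799 rad
Step 3 — Area = 0.5 * 0.261799 * 0.284701 ≈ 0.037267 m·rad (5 s.f.)

0.037267 m·rad


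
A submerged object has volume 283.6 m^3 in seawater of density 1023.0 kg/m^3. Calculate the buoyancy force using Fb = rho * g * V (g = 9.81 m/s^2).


Formula: Fb = rho * g * V
Substituting: Fb = 1023.0 * 9.81 * 283.6
Intermediate: 1023.0 * 9.81 = 10035.63
Result: Fb = 10035.63 * 283.6 ≈ 2846100 N (5 s.f.)

2846100 N


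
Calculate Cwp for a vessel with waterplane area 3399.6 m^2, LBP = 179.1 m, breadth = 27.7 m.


Formula: Cwp = Aw / (L * B)
Step 1 — L * B = 179.1 * 27.7 = 4961.07 m^2
Step 2 — Cwp = 3399.6 / 4961.07 ≈ 0.68526 (5 s.f.)

0.68526


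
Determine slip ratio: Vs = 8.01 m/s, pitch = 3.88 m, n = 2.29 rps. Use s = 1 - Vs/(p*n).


Formula: s = 1 - Vs / (p * n)
Step 1 — p * n = 3.88 * 2.29 = 8.8852
Step 2 — Vs / (p*n) = 8.01 / 8.8852 = 0.901499 (6 d.p.)
Step 3 — s = 1 - 0.901499 = 0.098501

0.098501


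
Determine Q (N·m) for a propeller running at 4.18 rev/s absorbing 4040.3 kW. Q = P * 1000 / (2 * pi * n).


Formula: Q = P_W / (2 * pi * n)
Step 1 — P_W = 4040.3 kW * 1000 = 4040300.0 W
Step 2 — 2 * pi * n = 2 * pi * 4.18 = 26.263715
Step 3 — Q = 4040300.0 / 26.263715 ≈ 153840 N·m (5 s.f.)

153840 N·m


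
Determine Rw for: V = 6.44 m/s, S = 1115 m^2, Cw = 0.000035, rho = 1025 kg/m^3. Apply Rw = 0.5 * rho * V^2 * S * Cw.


Formula: Rw = 0.5 * rho * V^2 * S * Cw
Step 1 — V^2 = 6.44^2 = 41.4736
Step 2 — 0.5 * rho * V^2 = 0.5 * 1025 * 41.4736 = 21255.22
Step 3 — Rw = 21255.22 * 1115 * 0.000035 ≈ 829.48 N (5 s.f.)

829.48 N


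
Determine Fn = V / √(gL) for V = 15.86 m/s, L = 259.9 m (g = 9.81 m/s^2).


Formula: Fn = V / sqrt(g * L)
Step 1 — g * L = 9.81 * 259.9 = 2549.619
Step 2 — sqrt(g * L) = sqrt(2549.619) = 50.493752
Step 3 — Fn = 15.86 / 50.493752 ≈ 0.31410 (5 s.f.)

0.31410


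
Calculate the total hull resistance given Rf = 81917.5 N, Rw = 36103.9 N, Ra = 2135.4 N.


Formula: Rt = Rf + Rw + Ra
Substituting: Rt = 81917.5 + 36103.9 + 2135.4
Result: Rt = 120156.8 N

120156.8 N


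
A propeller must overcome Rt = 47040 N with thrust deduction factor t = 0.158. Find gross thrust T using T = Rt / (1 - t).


Formula: T = Rt / (1 - t)
Step 1 — (1 - t) = 1 - 0.158 = 0.842
Step 2 — T = 47040 / 0.842 ≈ 55867 N (5 s.f.)

55867 N


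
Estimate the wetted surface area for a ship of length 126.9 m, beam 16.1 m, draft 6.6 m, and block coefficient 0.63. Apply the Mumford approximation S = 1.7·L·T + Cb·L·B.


Formula: S = 1.7*L*T + V/T with V = Cb*L*B*T, i.e. S = L * (1.7*T + Cb*B)
Step 1 — 1.7*T = 1.7 * 6.6 = 11.22 m
Step 2 — Cb*B = 0.63 * 16.1 = 10.143 m
Step 3 — 1.7*T + Cb*B = 11.22 + 10.143 = 21.363 m
Step 4 — S = 126.9 * 21.363 ≈ 2711.0 m^2 (5 s.f.)

2711.0 m^2


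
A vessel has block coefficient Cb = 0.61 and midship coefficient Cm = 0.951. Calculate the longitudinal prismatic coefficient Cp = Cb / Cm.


Formula: Cp = Cb / Cm
Substituting: Cp = 0.61 / 0.951
Result: Cp ≈ 0.64143 (5 s.f.)

0.64143


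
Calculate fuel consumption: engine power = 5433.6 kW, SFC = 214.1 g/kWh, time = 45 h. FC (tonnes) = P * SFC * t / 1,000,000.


Formula: FC (tonnes) = P * SFC * t / 1,000,000
Step 1 — P * SFC * t = 5433.6 * 214.1 * 45 = 52350019.2 g
Step 2 — FC (tonnes) = 52350019.2 / 1,000,000 ≈ 52.350 tonnes (5 s.f.)

52.350 tonnes


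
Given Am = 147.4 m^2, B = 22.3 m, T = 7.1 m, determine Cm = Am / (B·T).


Formula: Cm = Am / (B * T)
Step 1 — B * T = 22.3 * 7.1 = 158.33 m^2
Step 2 — Cm = 147.4 / 158.33 ≈ 0.93097 (5 s.f.)

0.93097


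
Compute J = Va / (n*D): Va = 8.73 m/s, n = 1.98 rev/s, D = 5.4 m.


Formula: J = Va / (n * D)
Step 1 — n * D = 1.98 * 5.4 = 10.692
Step 2 — J = 8.73 / 10.692 ≈ 0.81650 (5 s.f.)

0.81650


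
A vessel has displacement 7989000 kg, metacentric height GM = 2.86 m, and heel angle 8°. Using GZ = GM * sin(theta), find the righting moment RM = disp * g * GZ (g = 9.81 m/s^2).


Formula: GZ = GM * sin(theta); RM = disp * g * GZ
Step 1 — GZ = 2.86 * sin(8°) = 2.86 * 0.139173 = 0.398035 m
Step 2 — RM = 7989000 * 9.81 * 0.398035 ≈ 31195000 N·m (5 s.f.)

31195000 N·m


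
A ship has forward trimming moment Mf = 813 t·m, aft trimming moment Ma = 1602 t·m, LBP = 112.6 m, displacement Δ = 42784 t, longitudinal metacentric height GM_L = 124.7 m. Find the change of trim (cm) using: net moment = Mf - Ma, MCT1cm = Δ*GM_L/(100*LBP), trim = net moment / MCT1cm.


Formula: net trimming moment = Mf - Ma; MCT1cm = Δ*GM_L/(100*LBP); trim = net moment / MCT1cm
Step 1 — net trimming moment = 813 - 1602 = -789 t·m
Step 2 — MCT1cm = 42784 * 124.7 / (100 * 112.6) = 473.8157 t·m/cm
Step 3 — trim = -789 / 473.8157 ≈ -1.6652 cm (5 s.f.)

-1.6652 cm


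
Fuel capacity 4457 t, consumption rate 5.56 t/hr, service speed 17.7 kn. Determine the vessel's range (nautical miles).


Formula: endurance = fuel / rate; range = endurance * speed
Step 1 — endurance = 4457 / 5.56 = 801.6187 hours
Step 2 — range = 801.6187 * 17.7 ≈ 14189 nautical miles (5 s.f.)

14189 NM


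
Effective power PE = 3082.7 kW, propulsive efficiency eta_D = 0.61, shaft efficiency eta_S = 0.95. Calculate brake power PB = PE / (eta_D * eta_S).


Formula: PB = PE / (eta_D * eta_S)
Step 1 — combined efficiency = eta_D * eta_S = 0.61 * 0.95 = 0.5795
Step 2 — PB = 3082.7 / 0.5795 ≈ 5319.6 kW (5 s.f.)

5319.6 kW


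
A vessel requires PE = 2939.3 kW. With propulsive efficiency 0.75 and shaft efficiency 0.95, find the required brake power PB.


Formula: PB = PE / (eta_D * eta_S)
Step 1 — combined efficiency = eta_D * eta_S = 0.75 * 0.95 = 0.7125
Step 2 — PB = 2939.3 / 0.7125 ≈ 4125.3 kW (5 s.f.)

4125.3 kW


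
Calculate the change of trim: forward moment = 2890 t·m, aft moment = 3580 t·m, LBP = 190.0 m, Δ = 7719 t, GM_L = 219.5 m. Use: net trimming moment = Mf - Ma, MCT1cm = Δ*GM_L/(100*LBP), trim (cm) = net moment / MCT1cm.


Formula: net trimming moment = Mf - Ma; MCT1cm = Δ*GM_L/(100*LBP); trim = net moment / MCT1cm
Step 1 — net trimming moment = 2890 - 3580 = -690 t·m
Step 2 — MCT1cm = 7719 * 219.5 / (100 * 190.0) = 89.1748 t·m/cm
Step 3 — trim = -690 / 89.1748 ≈ -7.7376 cm (5 s.f.)

-7.7376 cm


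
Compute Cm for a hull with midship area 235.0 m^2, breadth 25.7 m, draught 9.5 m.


Formula: Cm = Am / (B * T)
Step 1 — B * T = 25.7 * 9.5 = 244.15 m^2
Step 2 — Cm = 235.0 / 244.15 ≈ 0.96252 (5 s.f.)

0.96252


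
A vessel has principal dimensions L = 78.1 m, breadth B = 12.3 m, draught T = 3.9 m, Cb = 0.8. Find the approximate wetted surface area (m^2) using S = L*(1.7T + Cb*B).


Formula: S = 1.7*L*T + V/T with V = Cb*L*B*T, i.e. S = L * (1.7*T + Cb*B)
Step 1 — 1.7*T = 1.7 * 3.9 = 6.63 m
Step 2 — Cb*B = 0.8 * 12.3 = 9.84 m
Step 3 — 1.7*T + Cb*B = 6.63 + 9.84 = 16.47 m
Step 4 — S = 78.1 * 16.47 ≈ 1286.3 m^2 (5 s.f.)

1286.3 m^2


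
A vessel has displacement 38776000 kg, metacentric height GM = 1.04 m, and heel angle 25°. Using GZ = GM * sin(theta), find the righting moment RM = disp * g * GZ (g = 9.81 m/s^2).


Formula: GZ = GM * sin(theta); RM = disp * g * GZ
Step 1 — GZ = 1.04 * sin(25°) = 1.04 * 0.422618 = 0.439523 m
Step 2 — RM = 38776000 * 9.81 * 0.439523 ≈ 167190000 N·m (5 s.f.)

167190000 N·m


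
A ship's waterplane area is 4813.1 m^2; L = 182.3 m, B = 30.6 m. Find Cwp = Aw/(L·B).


Formula: Cwp = Aw / (L * B)
Step 1 — L * B = 182.3 * 30.6 = 5578.38 m^2
Step 2 — Cwp = 4813.1 / 5578.38 ≈ 0.86281 (5 s.f.)

0.86281


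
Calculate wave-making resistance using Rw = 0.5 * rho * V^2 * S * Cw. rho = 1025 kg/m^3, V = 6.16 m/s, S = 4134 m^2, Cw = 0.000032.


Formula: Rw = 0.5 * rho * V^2 * S * Cw
Step 1 — V^2 = 6.16^2 = 37.9456
Step 2 — 0.5 * rho * V^2 = 0.5 * 1025 * 37.9456 = 19447.12
Step 3 — Rw = 19447.12 * 4134 * 0.000032 ≈ 2572.6 N (5 s.f.)

2572.6 N


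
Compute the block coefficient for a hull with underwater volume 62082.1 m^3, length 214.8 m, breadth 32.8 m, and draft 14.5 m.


Formula: Cb = V / (L * B * T)
Step 1 — L * B * T = 214.8 * 32.8 * 14.5 = 102158.88 m^3
Step 2 — Cb = 62082.1 / 102158.88 ≈ 0.60770 (5 s.f.)

0.60770


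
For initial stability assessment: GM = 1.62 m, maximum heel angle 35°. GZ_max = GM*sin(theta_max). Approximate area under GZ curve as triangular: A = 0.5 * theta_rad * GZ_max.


Formula: GZ_max = GM * sin(theta); Area = 0.5 * theta_rad * GZ_max
Step 1 — GZ_max = 1.62 * sin(35°) = 1.62 * 0.573576 = 0.929193 m
Step 2 — theta_rad = 35 * pi/180 = 0.610865 rad
Step 3 — Area = 0.5 * 0.610865 * 0.929193 ≈ 0.28381 m·rad (5 s.f.)

0.28381 m·rad


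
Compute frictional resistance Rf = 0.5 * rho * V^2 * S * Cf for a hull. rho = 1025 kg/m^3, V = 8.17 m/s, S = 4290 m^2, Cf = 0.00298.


Formula: Rf = 0.5 * rho * V^2 * S * Cf
Step 1 — V^2 = 8.17^2 = 66.7489
Step 2 — 0.5 * rho * V^2 = 0.5 * 1025 * 66.7489 = 34208.81125
Step 3 — Rf = 34208.81125 * 4290 * 0.00298 ≈ 437330 N (5 s.f.)

437330 N


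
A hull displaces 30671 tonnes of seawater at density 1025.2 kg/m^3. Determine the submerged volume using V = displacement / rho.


Formula: V = mass / rho
Step 1 — convert tonnes to kg: 30671 t * 1000 = 30671000 kg
Step 2 — V = 30671000 / 1025.2 ≈ 29917 m^3 (5 s.f.)

29917 m^3


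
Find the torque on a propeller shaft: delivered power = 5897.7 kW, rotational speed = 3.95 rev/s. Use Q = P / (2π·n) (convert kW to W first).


Formula: Q = P_W / (2 * pi * n)
Step 1 — P_W = 5897.7 kW * 1000 = 5897700.0 W
Step 2 — 2 * pi * n = 2 * pi * 3.95 = 24.818582
Step 3 — Q = 5897700.0 / 24.818582 ≈ 237630 N·m (5 s.f.)

237630 N·m


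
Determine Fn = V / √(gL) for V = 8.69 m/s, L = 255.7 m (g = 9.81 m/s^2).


Formula: Fn = V / sqrt(g * L)
Step 1 — g * L = 9.81 * 255.7 = 2508.417
Step 2 — sqrt(g * L) = sqrt(2508.417) = 50.084099
Step 3 — Fn = 8.69 / 50.084099 ≈ 0.17351 (5 s.f.)

0.17351


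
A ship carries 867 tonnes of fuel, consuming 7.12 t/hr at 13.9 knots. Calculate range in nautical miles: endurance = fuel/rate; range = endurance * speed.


Formula: endurance = fuel / rate; range = endurance * speed
Step 1 — endurance = 867 / 7.12 = 121.7697 hours
Step 2 — range = 121.7697 * 13.9 ≈ 1692.6 nautical miles (5 s.f.)

1692.6 NM


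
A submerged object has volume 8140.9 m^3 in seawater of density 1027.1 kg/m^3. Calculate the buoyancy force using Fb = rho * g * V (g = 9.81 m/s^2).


Formula: Fb = rho * g * V
Substituting: Fb = 1027.1 * 9.81 * 8140.9
Intermediate: 1027.1 * 9.81 = 10075.851
Result: Fb = 10075.851 * 8140.9 ≈ 82026000 N (5 s.f.)

82026000 N


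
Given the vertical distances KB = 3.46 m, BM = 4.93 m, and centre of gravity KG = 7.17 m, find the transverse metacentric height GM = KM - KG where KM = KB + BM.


Formula: GM = KB + BM - KG
Step 1 — KM = KB + BM = 3.46 + 4.93 = 8.39 m
Step 2 — GM = KM - KG = 8.39 - 7.17 = 1.22 m

1.22 m


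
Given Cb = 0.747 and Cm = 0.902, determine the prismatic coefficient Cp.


Formula: Cp = Cb / Cm
Substituting: Cp = 0.747 / 0.902
Result: Cp ≈ 0.82816 (5 s.f.)

0.82816


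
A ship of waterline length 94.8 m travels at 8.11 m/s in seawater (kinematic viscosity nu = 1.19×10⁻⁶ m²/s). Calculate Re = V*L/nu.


Formula: Re = V * L / nu
Step 1 — V * L = 8.11 * 94.8 = 768.828 m^2/s
Step 2 — Re = 768.828 / 1.19e-6 = 6.46e+08

6.46e+08


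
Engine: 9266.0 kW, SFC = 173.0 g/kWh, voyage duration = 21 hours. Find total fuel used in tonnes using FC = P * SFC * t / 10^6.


Formula: FC (tonnes) = P * SFC * t / 1,000,000
Step 1 — P * SFC * t = 9266.0 * 173.0 * 21 = 33663378.0 g
Step 2 — FC (tonnes) = 33663378.0 / 1,000,000 ≈ 33.663 tonnes (5 s.f.)

33.663 tonnes


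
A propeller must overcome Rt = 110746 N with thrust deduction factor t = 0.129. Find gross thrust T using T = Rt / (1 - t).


Formula: T = Rt / (1 - t)
Step 1 — (1 - t) = 1 - 0.129 = 0.871
Step 2 — T = 110746 / 0.871 ≈ 127150 N (5 s.f.)

127150 N


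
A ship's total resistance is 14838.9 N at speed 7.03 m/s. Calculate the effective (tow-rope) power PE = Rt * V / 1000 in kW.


Formula: PE = Rt * V / 1000 (kW)
Step 1 — PE (W) = 14838.9 * 7.03 = 104317.467 W
Step 2 — PE (kW) = 104317.467 / 1000 ≈ 104.32 kW (5 s.f.)

104.32 kW


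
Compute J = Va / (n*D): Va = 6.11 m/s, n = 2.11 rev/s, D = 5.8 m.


Formula: J = Va / (n * D)
Step 1 — n * D = 2.11 * 5.8 = 12.238
Step 2 — J = 6.11 / 12.238 ≈ 0.49926 (5 s.f.)

0.49926


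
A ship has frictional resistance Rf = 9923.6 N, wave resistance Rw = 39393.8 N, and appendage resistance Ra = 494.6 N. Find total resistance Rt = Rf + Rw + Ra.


Formula: Rt = Rf + Rw + Ra
Substituting: Rt = 9923.6 + 39393.8 + 494.6
Result: Rt = 49812.0 N

49812.0 N


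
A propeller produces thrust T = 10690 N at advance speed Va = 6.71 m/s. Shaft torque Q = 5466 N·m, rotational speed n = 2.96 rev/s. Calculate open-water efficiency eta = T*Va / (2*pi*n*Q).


Formula: eta = T * Va / (2 * pi * n * Q)
Step 1 — numerator = T * Va = 10690 * 6.71 = 71729.9
Step 2 — 2 * pi * n = 2 * pi * 2.96 = 18.598229
Step 3 — denominator = 18.598229 * 5466 = 101657.92
Step 4 — eta = 71729.9 / 101657.92 ≈ 0.70560 (5 s.f.)

0.70560


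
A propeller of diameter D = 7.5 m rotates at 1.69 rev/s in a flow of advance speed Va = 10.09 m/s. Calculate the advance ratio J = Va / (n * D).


Formula: J = Va / (n * D)
Step 1 — n * D = 1.69 * 7.5 = 12.675
Step 2 — J = 10.09 / 12.675 ≈ 0.79606 (5 s.f.)

0.79606


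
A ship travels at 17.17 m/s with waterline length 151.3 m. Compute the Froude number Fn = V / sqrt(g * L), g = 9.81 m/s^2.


Formula: Fn = V / sqrt(g * L)
Step 1 — g * L = 9.81 * 151.3 = 1484.253
Step 2 — sqrt(g * L) = sqrt(1484.253) = 38.526004
Step 3 — Fn = 17.17 / 38.526004 ≈ 0.44567 (5 s.f.)

0.44567


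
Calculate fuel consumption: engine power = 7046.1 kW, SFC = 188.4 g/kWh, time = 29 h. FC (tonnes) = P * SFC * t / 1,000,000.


Formula: FC (tonnes) = P * SFC * t / 1,000,000
Step 1 — P * SFC * t = 7046.1 * 188.4 * 29 = 38497071.96 g
Step 2 — FC (tonnes) = 38497071.96 / 1,000,000 ≈ 38.497 tonnes (5 s.f.)

38.497 tonnes


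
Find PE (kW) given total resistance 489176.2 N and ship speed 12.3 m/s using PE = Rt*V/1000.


Formula: PE = Rt * V / 1000 (kW)
Step 1 — PE (W) = 489176.2 * 12.3 = 6016867.26 W
Step 2 — PE (kW) = 6016867.26 / 1000 ≈ 6016.9 kW (5 s.f.)

6016.9 kW


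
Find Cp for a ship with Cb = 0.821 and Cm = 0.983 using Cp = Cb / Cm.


Formula: Cp = Cb / Cm
Substituting: Cp = 0.821 / 0.983
Result: Cp ≈ 0.83520 (5 s.f.)

0.83520


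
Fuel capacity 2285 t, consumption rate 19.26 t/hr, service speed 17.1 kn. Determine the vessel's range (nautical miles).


Formula: endurance = fuel / rate; range = endurance * speed
Step 1 — endurance = 2285 / 19.26 = 118.6397 hours
Step 2 — range = 118.6397 * 17.1 ≈ 2028.7 nautical miles (5 s.f.)

2028.7 NM
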